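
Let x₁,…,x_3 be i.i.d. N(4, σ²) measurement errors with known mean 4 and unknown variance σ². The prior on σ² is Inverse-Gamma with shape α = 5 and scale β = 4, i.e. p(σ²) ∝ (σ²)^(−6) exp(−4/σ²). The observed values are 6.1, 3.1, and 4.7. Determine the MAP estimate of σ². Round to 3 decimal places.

Sum of squared deviations about the known mean: SS = (6.1−4)² + (3.1−4)² + (4.7−4)² = 5.71.
The Normal likelihood contributes (σ²)^(−n/2) exp(−SS/(2σ²)), so the posterior is Inverse-Gamma(α + n/2, β + SS/2) = Inverse-Gamma(6.5, 6.855).
The mode of Inverse-Gamma(a, b) is b/(a+1) = 6.855/7.5 ≈ 0.914.

σ̂²_MAP = 0.914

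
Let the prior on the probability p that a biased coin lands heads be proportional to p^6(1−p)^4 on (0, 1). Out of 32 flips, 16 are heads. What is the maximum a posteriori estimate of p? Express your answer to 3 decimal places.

The prior density ∝ p^6(1−p)^4 is the kernel of Beta(7, 5).
Data: 16 successes in 32 trials. The binomial likelihood contributes p^16(1−p)^16, so the posterior is Beta(7+16, 5+16) = Beta(23, 21).
For Beta(a, b) with a, b > 1 the mode is (a−1)/(a+b−2) = 22/42 ≈ 0.524.

p̂_MAP = 0.524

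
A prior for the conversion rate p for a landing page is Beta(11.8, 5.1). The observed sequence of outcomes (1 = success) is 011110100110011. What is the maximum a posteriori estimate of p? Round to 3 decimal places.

Prior: Beta(11.8, 5.1).
Data: 9 successes in 15 trials (from the sequence). The binomial likelihood contributes p^9(1−p)^6, so the posterior is Beta(11.8+9, 5.1+6) = Beta(20.8, 11.1).
For Beta(a, b) with a, b > 1 the mode is (a−1)/(a+b−2) = 19.8/29.9 ≈ 0.662.

p̂_MAP = 0.662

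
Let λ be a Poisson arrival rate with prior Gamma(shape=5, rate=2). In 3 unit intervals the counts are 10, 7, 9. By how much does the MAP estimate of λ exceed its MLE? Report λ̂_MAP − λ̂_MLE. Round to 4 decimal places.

MAP − MLE = -2.6667

Σxᵢ = 26. Posterior is Gamma(31, 5); MAP = (31−1)/5 = 30/5 ≈ 6.00000.
MLE = x̄ = 26/3 ≈ 8.66667.
Difference = 30/5 − 26/3 = -8/3 ≈ -2.6667.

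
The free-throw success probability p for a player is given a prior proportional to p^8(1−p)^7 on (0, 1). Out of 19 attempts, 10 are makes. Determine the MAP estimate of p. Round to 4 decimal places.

The prior density ∝ p^8(1−p)^7 is the kernel of Beta(9, 8).
Data: 10 successes in 19 trials. The binomial likelihood contributes p^10(1−p)^9, so the posterior is Beta(9+10, 8+9) = Beta(19, 17).
For Beta(a, b) with a, b > 1 the mode is (a−1)/(a+b−2) = 18/34 ≈ 0.5294.

p̂_MAP = 0.5294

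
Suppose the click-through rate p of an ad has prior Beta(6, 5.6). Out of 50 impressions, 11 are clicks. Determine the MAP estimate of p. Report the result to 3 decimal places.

Prior: Beta(6, 5.6).
Data: 11 successes in 50 trials. The binomial likelihood contributes p^11(1−p)^39, so the posterior is Beta(6+11, 5.6+39) = Beta(17, 44.6).
For Beta(a, b) with a, b > 1 the mode is (a−1)/(a+b−2) = 16/59.6 ≈ 0.268.

p̂_MAP = 0.268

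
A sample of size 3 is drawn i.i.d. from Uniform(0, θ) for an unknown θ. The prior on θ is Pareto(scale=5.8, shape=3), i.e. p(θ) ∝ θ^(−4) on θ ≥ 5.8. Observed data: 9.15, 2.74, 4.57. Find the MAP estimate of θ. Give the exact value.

θ̂_MAP = 9.15

The Uniform(0, θ) likelihood is θ^(−n) for θ ≥ max(xᵢ), zero otherwise. Here max(xᵢ) = 9.15.
Posterior ∝ θ^(−4) · θ^(−3) = θ^(−7) on θ ≥ max(5.8, 9.15) = 9.15.
This density is strictly decreasing in θ, so the posterior mode lies at the lower boundary of the support.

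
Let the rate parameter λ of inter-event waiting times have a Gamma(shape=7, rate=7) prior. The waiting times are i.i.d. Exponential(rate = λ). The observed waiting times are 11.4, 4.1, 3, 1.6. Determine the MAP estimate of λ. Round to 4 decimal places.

λ̂_MAP = 0.3690

The Exponential(rate=λ) likelihood is ∝ λ^n e^(−λΣtᵢ). Here n = 4 and Σtᵢ = 11.4 + 4.1 + 3 + 1.6 = 20.1.
Posterior ∝ λ^6e^(−7λ) · λ^4e^(−20.1λ) = λ^10e^(−27.1λ), i.e. Gamma(11, 27.1).
Mode = (a−1)/b = 10/27.1 ≈ 0.3690.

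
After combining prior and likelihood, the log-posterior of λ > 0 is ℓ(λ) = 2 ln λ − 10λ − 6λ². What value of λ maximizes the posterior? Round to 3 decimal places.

λ̂_MAP = 0.167

ℓ'(λ) = 2/λ − 10 − 12λ. Setting this to zero and multiplying by λ: 12λ² + 10λ − 2 = 0.
λ = (−10 + √(10² + 4·12·2)) / (2·12) = (−10 + √196) / 24 = (−10 + 14)/24 = 1/6.
ℓ''(λ) = −2/λ² − 12 < 0, confirming a maximum.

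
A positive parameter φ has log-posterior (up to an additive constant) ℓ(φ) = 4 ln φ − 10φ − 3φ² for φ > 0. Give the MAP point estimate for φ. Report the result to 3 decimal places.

φ̂_MAP = 0.333

ℓ'(φ) = 4/φ − 10 − 6φ. Setting this to zero and multiplying by φ: 6φ² + 10φ − 4 = 0.
φ = (−10 + √(10² + 4·6·4)) / (2·6) = (−10 + √196) / 12 = (−10 + 14)/12 = 1/3.
ℓ''(φ) = −4/φ² − 6 < 0, confirming a maximum.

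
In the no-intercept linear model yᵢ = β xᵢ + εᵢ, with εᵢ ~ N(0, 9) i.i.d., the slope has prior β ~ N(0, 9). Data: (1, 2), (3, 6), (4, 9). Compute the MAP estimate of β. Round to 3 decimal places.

log p(β | y) = −Σ(yᵢ − βxᵢ)²/(2·9) − β²/(2·9) + const.
Setting the derivative to zero: Σxᵢ(yᵢ − βxᵢ)/9 − β/9 = 0, so β = Σxᵢyᵢ / (Σxᵢ² + σ²/τ²).
Σxᵢyᵢ = 1·2 + 3·6 + 4·9 = 56; Σxᵢ² = 26; σ²/τ² = 1.
β̂_MAP = 56 / (26 + 1) = 56/27 ≈ 2.074.

β̂_MAP = 2.074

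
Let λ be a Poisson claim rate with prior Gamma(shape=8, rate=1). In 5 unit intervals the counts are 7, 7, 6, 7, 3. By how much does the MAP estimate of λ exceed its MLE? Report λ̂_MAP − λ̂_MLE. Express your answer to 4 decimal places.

MAP − MLE = 0.1667

Σxᵢ = 30. Posterior is Gamma(38, 6); MAP = (38−1)/6 = 37/6 ≈ 6.16667.
MLE = x̄ = 30/5 ≈ 6.00000.
Difference = 37/6 − 30/5 = 1/6 ≈ 0.1667.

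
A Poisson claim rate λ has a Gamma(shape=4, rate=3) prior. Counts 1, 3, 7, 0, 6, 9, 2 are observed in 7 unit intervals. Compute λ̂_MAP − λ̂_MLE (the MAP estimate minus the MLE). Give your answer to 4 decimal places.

Σxᵢ = 28. Posterior is Gamma(32, 10); MAP = (32−1)/10 = 31/10 ≈ 3.10000.
MLE = x̄ = 28/7 ≈ 4.00000.
Difference = 31/10 − 28/7 = -9/10 ≈ -0.9000.

MAP − MLE = -0.9000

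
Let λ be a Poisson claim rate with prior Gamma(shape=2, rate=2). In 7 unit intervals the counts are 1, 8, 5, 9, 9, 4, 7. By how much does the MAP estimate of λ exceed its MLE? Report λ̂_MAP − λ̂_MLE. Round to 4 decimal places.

MAP − MLE = -1.2540

Σxᵢ = 43. Posterior is Gamma(45, 9); MAP = (45−1)/9 = 44/9 ≈ 4.88889.
MLE = x̄ = 43/7 ≈ 6.14286.
Difference = 44/9 − 43/7 = -79/63 ≈ -1.2540.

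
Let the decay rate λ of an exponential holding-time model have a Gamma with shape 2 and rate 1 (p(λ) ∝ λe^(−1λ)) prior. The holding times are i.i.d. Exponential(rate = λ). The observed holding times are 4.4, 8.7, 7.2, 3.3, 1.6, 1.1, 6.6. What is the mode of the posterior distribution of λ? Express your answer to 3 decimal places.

λ̂_MAP = 0.236

The Exponential(rate=λ) likelihood is ∝ λ^n e^(−λΣtᵢ). Here n = 7 and Σtᵢ = 4.4 + 8.7 + 7.2 + 3.3 + 1.6 + 1.1 + 6.6 = 32.9.
Posterior ∝ λe^(−1λ) · λ^7e^(−32.9λ) = λ^8e^(−33.9λ), i.e. Gamma(9, 33.9).
Mode = (a−1)/b = 8/33.9 ≈ 0.236.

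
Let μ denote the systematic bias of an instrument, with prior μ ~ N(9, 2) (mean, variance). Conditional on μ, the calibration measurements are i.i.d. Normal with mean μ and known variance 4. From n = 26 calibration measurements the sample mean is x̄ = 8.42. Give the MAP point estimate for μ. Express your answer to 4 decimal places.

n = 26, x̄ = 8.42.
For a Normal prior and Normal likelihood with known variance, the posterior is Normal; its mode equals its mean, the precision-weighted average.
Prior precision 1/σ₀² = 1/2 = 0.5; data precision n/σ² = 26/4 = 6.5.
μ̂ = (0.5·9 + 6.5·8.42) / (0.5 + 6.5) = 59.23/7 = 5923/700 ≈ 8.4614.

μ̂_MAP = 8.4614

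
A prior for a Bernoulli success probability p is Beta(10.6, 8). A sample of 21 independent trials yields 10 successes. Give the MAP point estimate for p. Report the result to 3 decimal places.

p̂_MAP = 0.521

Prior: Beta(10.6, 8).
Data: 10 successes in 21 trials. The binomial likelihood contributes p^10(1−p)^11, so the posterior is Beta(10.6+10, 8+11) = Beta(20.6, 19).
For Beta(a, b) with a, b > 1 the mode is (a−1)/(a+b−2) = 19.6/37.6 ≈ 0.521.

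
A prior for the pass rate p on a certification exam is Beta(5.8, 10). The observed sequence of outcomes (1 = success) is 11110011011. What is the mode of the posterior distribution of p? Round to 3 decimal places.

p̂_MAP = 0.516

Prior: Beta(5.8, 10).
Data: 8 successes in 11 trials (from the sequence). The binomial likelihood contributes p^8(1−p)^3, so the posterior is Beta(5.8+8, 10+3) = Beta(13.8, 13).
For Beta(a, b) with a, b > 1 the mode is (a−1)/(a+b−2) = 12.8/24.8 ≈ 0.516.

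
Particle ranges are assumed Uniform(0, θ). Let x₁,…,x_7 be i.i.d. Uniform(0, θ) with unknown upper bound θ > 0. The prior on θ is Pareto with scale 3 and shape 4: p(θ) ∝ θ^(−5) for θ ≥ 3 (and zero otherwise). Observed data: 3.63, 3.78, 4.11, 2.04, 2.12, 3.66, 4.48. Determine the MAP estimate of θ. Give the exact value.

The Uniform(0, θ) likelihood is θ^(−n) for θ ≥ max(xᵢ), zero otherwise. Here max(xᵢ) = 4.48.
Posterior ∝ θ^(−5) · θ^(−7) = θ^(−12) on θ ≥ max(3, 4.48) = 4.48.
This density is strictly decreasing in θ, so the posterior mode lies at the lower boundary of the support.

θ̂_MAP = 4.48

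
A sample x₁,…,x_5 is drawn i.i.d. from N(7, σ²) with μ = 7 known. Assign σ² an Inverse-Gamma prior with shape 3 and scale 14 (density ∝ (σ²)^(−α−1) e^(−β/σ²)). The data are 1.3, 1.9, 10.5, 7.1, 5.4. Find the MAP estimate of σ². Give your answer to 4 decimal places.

Sum of squared deviations about the known mean: SS = (1.3−7)² + (1.9−7)² + (10.5−7)² + (7.1−7)² + (5.4−7)² = 73.32.
The Normal likelihood contributes (σ²)^(−n/2) exp(−SS/(2σ²)), so the posterior is Inverse-Gamma(α + n/2, β + SS/2) = Inverse-Gamma(5.5, 50.66).
The mode of Inverse-Gamma(a, b) is b/(a+1) = 50.66/6.5 ≈ 7.7938.

σ̂²_MAP = 7.7938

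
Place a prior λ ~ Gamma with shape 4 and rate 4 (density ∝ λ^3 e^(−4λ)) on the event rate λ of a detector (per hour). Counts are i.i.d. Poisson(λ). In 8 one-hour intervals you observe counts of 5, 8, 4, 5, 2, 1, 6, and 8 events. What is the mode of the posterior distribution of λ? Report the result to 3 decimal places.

Σxᵢ = 5+8+4+5+2+1+6+8 = 39, with n = 8.
Posterior ∝ λ^3e^(−4λ) · λ^39e^(−8λ) = λ^42e^(−12λ), i.e. Gamma(shape=43, rate=12).
The mode of a Gamma(a, b) with a ≥ 1 (shape–rate) is (a−1)/b = 42/12 ≈ 3.500.

λ̂_MAP = 3.500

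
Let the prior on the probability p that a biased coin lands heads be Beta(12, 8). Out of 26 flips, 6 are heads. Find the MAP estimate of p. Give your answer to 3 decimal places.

Prior: Beta(12, 8).
Data: 6 successes in 26 trials. The binomial likelihood contributes p^6(1−p)^20, so the posterior is Beta(12+6, 8+20) = Beta(18, 28).
For Beta(a, b) with a, b > 1 the mode is (a−1)/(a+b−2) = 17/44 ≈ 0.386.

p̂_MAP = 0.386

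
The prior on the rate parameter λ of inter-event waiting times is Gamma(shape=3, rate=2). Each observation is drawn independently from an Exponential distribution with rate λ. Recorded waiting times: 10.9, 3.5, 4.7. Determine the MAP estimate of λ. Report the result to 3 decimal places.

λ̂_MAP = 0.237

The Exponential(rate=λ) likelihood is ∝ λ^n e^(−λΣtᵢ). Here n = 3 and Σtᵢ = 10.9 + 3.5 + 4.7 = 19.1.
Posterior ∝ λ^2e^(−2λ) · λ^3e^(−19.1λ) = λ^5e^(−21.1λ), i.e. Gamma(6, 21.1).
Mode = (a−1)/b = 5/21.1 ≈ 0.237.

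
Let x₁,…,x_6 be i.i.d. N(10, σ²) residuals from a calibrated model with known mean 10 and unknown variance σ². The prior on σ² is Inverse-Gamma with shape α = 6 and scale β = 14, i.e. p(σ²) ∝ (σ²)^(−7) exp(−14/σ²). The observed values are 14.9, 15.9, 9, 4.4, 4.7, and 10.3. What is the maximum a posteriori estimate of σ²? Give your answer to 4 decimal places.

Sum of squared deviations about the known mean: SS = (14.9−10)² + (15.9−10)² + (9−10)² + (4.4−10)² + (4.7−10)² + (10.3−10)² = 119.36.
The Normal likelihood contributes (σ²)^(−n/2) exp(−SS/(2σ²)), so the posterior is Inverse-Gamma(α + n/2, β + SS/2) = Inverse-Gamma(9, 73.68).
The mode of Inverse-Gamma(a, b) is b/(a+1) = 73.68/10 ≈ 7.3680.

σ̂²_MAP = 7.3680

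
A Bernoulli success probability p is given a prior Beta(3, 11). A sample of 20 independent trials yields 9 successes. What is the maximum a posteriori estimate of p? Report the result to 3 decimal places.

p̂_MAP = 0.344

Prior: Beta(3, 11).
Data: 9 successes in 20 trials. The binomial likelihood contributes p^9(1−p)^11, so the posterior is Beta(3+9, 11+11) = Beta(12, 22).
For Beta(a, b) with a, b > 1 the mode is (a−1)/(a+b−2) = 11/32 ≈ 0.344.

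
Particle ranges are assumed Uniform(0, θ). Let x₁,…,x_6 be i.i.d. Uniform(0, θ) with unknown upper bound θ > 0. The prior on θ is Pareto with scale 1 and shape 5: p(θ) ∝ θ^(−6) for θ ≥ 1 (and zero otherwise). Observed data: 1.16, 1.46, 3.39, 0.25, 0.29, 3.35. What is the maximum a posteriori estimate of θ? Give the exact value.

θ̂_MAP = 3.39

The Uniform(0, θ) likelihood is θ^(−n) for θ ≥ max(xᵢ), zero otherwise. Here max(xᵢ) = 3.39.
Posterior ∝ θ^(−6) · θ^(−6) = θ^(−12) on θ ≥ max(1, 3.39) = 3.39.
This density is strictly decreasing in θ, so the posterior mode lies at the lower boundary of the support.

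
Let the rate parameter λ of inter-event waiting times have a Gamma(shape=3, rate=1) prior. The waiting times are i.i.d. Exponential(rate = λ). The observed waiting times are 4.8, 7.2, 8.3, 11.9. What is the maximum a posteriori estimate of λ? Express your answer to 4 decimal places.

λ̂_MAP = 0.1807

The Exponential(rate=λ) likelihood is ∝ λ^n e^(−λΣtᵢ). Here n = 4 and Σtᵢ = 4.8 + 7.2 + 8.3 + 11.9 = 32.2.
Posterior ∝ λ^2e^(−1λ) · λ^4e^(−32.2λ) = λ^6e^(−33.2λ), i.e. Gamma(7, 33.2).
Mode = (a−1)/b = 6/33.2 ≈ 0.1807.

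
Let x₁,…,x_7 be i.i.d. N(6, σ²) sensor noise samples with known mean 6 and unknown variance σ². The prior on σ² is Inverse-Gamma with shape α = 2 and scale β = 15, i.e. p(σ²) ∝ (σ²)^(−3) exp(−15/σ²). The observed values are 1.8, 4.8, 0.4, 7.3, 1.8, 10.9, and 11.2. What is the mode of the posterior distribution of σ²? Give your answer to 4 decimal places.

σ̂²_MAP = 11.6015

Sum of squared deviations about the known mean: SS = (1.8−6)² + (4.8−6)² + (0.4−6)² + (7.3−6)² + (1.8−6)² + (10.9−6)² + (11.2−6)² = 120.82.
The Normal likelihood contributes (σ²)^(−n/2) exp(−SS/(2σ²)), so the posterior is Inverse-Gamma(α + n/2, β + SS/2) = Inverse-Gamma(5.5, 75.41).
The mode of Inverse-Gamma(a, b) is b/(a+1) = 75.41/6.5 ≈ 11.6015.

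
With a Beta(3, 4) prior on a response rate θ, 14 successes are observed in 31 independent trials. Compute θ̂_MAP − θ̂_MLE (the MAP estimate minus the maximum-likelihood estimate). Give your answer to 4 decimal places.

Posterior is Beta(17, 21); MAP = (17−1)/(38−2) = 16/36 ≈ 0.44444.
MLE ignores the prior: θ̂_MLE = k/n = 14/31 ≈ 0.45161.
Difference = 16/36 − 14/31 = -2/279 ≈ -0.0072.

MAP − MLE = -0.0072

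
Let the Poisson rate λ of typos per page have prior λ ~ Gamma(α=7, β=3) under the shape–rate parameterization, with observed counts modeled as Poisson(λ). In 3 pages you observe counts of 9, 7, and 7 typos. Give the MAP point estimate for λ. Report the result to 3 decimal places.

Σxᵢ = 9+7+7 = 23, with n = 3.
Posterior ∝ λ^6e^(−3λ) · λ^23e^(−3λ) = λ^29e^(−6λ), i.e. Gamma(shape=30, rate=6).
The mode of a Gamma(a, b) with a ≥ 1 (shape–rate) is (a−1)/b = 29/6 ≈ 4.833.

λ̂_MAP = 4.833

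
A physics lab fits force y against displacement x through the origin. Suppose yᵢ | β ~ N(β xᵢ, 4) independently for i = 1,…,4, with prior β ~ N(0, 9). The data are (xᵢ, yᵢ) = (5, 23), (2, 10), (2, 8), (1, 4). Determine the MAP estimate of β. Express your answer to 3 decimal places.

log p(β | y) = −Σ(yᵢ − βxᵢ)²/(2·4) − β²/(2·9) + const.
Setting the derivative to zero: Σxᵢ(yᵢ − βxᵢ)/4 − β/9 = 0, so β = Σxᵢyᵢ / (Σxᵢ² + σ²/τ²).
Σxᵢyᵢ = 5·23 + 2·10 + 2·8 + 1·4 = 155; Σxᵢ² = 34; σ²/τ² = 4/9.
β̂_MAP = 155 / (34 + 4/9) = 155/(310/9) = 9/2 ≈ 4.500.

β̂_MAP = 4.500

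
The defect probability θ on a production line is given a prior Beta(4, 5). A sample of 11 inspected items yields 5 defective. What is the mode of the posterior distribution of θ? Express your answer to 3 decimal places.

θ̂_MAP = 0.444

Prior: Beta(4, 5).
Data: 5 successes in 11 trials. The binomial likelihood contributes θ^5(1−θ)^6, so the posterior is Beta(4+5, 5+6) = Beta(9, 11).
For Beta(a, b) with a, b > 1 the mode is (a−1)/(a+b−2) = 8/18 ≈ 0.444.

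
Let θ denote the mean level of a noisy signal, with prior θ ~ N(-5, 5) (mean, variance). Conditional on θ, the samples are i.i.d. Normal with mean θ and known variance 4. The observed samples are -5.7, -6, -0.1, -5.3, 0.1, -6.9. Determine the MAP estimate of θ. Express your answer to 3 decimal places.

n = 6; x̄ = ((-5.7) + (-6) + (-0.1) + (-5.3) + 0.1 + (-6.9))/6 = -23.9/6 = -239/60 ≈ -3.9833.
For a Normal prior and Normal likelihood with known variance, the posterior is Normal; its mode equals its mean, the precision-weighted average.
Prior precision 1/σ₀² = 1/5 = 0.2; data precision n/σ² = 6/4 = 1.5.
θ̂ = (0.2·(-5) + 1.5·(-239/60)) / (0.2 + 1.5) = (-6.975)/1.7 = -279/68 ≈ -4.103.

θ̂_MAP = -4.103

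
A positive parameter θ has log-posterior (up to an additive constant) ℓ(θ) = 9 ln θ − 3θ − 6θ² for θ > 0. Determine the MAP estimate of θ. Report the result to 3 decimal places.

ℓ'(θ) = 9/θ − 3 − 12θ. Setting this to zero and multiplying by θ: 12θ² + 3θ − 9 = 0.
θ = (−3 + √(3² + 4·12·9)) / (2·12) = (−3 + √441) / 24 = (−3 + 21)/24 = 3/4.
ℓ''(θ) = −9/θ² − 12 < 0, confirming a maximum.

θ̂_MAP = 0.750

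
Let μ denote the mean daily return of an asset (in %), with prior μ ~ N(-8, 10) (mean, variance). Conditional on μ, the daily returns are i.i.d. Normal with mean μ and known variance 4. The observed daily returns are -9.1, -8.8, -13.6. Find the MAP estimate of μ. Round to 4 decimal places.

μ̂_MAP = -10.2059

n = 3; x̄ = ((-9.1) + (-8.8) + (-13.6))/3 = -31.5/3 = -10.5.
For a Normal prior and Normal likelihood with known variance, the posterior is Normal; its mode equals its mean, the precision-weighted average.
Prior precision 1/σ₀² = 1/10 = 0.1; data precision n/σ² = 3/4 = 0.75.
μ̂ = (0.1·(-8) + 0.75·(-10.5)) / (0.1 + 0.75) = (-8.675)/0.85 = -347/34 ≈ -10.2059.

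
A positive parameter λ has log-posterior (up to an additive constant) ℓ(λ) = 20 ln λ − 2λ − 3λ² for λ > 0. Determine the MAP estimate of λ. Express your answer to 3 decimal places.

ℓ'(λ) = 20/λ − 2 − 6λ. Setting this to zero and multiplying by λ: 6λ² + 2λ − 20 = 0.
λ = (−2 + √(2² + 4·6·20)) / (2·6) = (−2 + √484) / 12 = (−2 + 22)/12 = 5/3.
ℓ''(λ) = −20/λ² − 6 < 0, confirming a maximum.

λ̂_MAP = 1.667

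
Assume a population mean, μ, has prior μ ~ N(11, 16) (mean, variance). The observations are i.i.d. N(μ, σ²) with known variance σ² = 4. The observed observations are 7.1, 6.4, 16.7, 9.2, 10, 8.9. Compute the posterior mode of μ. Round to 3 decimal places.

n = 6; x̄ = (7.1 + 6.4 + 16.7 + 9.2 + 10 + 8.9)/6 = 58.3/6 = 583/60 ≈ 9.7167.
For a Normal prior and Normal likelihood with known variance, the posterior is Normal; its mode equals its mean, the precision-weighted average.
Prior precision 1/σ₀² = 1/16 = 0.0625; data precision n/σ² = 6/4 = 1.5.
μ̂ = (0.0625·11 + 1.5·(583/60)) / (0.0625 + 1.5) = 15.2625/1.5625 = 9.768.

μ̂_MAP = 9.768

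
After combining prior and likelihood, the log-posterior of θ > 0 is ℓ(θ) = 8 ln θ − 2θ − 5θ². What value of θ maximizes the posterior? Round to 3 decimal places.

ℓ'(θ) = 8/θ − 2 − 10θ. Setting this to zero and multiplying by θ: 10θ² + 2θ − 8 = 0.
θ = (−2 + √(2² + 4·10·8)) / (2·10) = (−2 + √324) / 20 = (−2 + 18)/20 = 4/5.
ℓ''(θ) = −8/θ² − 10 < 0, confirming a maximum.

θ̂_MAP = 0.800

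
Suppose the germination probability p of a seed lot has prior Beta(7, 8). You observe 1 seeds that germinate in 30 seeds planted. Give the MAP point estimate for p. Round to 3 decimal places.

Prior: Beta(7, 8).
Data: 1 success in 30 trials. The binomial likelihood contributes p(1−p)^29, so the posterior is Beta(7+1, 8+29) = Beta(8, 37).
For Beta(a, b) with a, b > 1 the mode is (a−1)/(a+b−2) = 7/43 ≈ 0.163.

p̂_MAP = 0.163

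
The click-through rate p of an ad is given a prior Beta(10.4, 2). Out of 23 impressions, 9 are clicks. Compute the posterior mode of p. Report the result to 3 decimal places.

p̂_MAP = 0.551

Prior: Beta(10.4, 2).
Data: 9 successes in 23 trials. The binomial likelihood contributes p^9(1−p)^14, so the posterior is Beta(10.4+9, 2+14) = Beta(19.4, 16).
For Beta(a, b) with a, b > 1 the mode is (a−1)/(a+b−2) = 18.4/33.4 ≈ 0.551.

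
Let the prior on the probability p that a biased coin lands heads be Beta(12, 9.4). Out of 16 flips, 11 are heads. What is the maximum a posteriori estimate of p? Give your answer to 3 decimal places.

p̂_MAP = 0.621

Prior: Beta(12, 9.4).
Data: 11 successes in 16 trials. The binomial likelihood contributes p^11(1−p)^5, so the posterior is Beta(12+11, 9.4+5) = Beta(23, 14.4).
For Beta(a, b) with a, b > 1 the mode is (a−1)/(a+b−2) = 22/35.4 ≈ 0.621.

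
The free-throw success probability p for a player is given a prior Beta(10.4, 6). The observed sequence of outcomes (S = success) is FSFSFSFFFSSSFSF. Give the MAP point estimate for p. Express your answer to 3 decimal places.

Prior: Beta(10.4, 6).
Data: 7 successes in 15 trials (from the sequence). The binomial likelihood contributes p^7(1−p)^8, so the posterior is Beta(10.4+7, 6+8) = Beta(17.4, 14).
For Beta(a, b) with a, b > 1 the mode is (a−1)/(a+b−2) = 16.4/29.4 ≈ 0.558.

p̂_MAP = 0.558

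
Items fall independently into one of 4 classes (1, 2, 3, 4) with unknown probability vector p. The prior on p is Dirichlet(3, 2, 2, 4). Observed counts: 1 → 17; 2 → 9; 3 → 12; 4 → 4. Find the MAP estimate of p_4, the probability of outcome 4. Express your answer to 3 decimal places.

The posterior is Dirichlet(αᵢ + nᵢ) = Dirichlet(20, 11, 14, 8).
For a Dirichlet(a₁,…,a_K) with all aᵢ > 1, the mode has j-th component (aⱼ − 1)/(Σaᵢ − K).
Here Σaᵢ = 53 and K = 4, so p_4 = (8 − 1)/(53 − 4) = 7/49 ≈ 0.143.

MAP estimate: 0.143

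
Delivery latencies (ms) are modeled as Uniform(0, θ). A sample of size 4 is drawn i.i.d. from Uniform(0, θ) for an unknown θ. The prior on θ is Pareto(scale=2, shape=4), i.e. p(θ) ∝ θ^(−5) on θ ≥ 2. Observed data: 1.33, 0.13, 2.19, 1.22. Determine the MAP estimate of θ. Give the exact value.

The Uniform(0, θ) likelihood is θ^(−n) for θ ≥ max(xᵢ), zero otherwise. Here max(xᵢ) = 2.19.
Posterior ∝ θ^(−5) · θ^(−4) = θ^(−9) on θ ≥ max(2, 2.19) = 2.19.
This density is strictly decreasing in θ, so the posterior mode lies at the lower boundary of the support.

θ̂_MAP = 2.19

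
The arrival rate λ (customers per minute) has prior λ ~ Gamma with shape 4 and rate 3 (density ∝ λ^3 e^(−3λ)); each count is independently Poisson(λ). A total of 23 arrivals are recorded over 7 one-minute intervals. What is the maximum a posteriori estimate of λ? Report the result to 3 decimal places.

λ̂_MAP = 2.600

Σxᵢ = 23, n = 7.
Posterior ∝ λ^3e^(−3λ) · λ^23e^(−7λ) = λ^26e^(−10λ), i.e. Gamma(shape=27, rate=10).
The mode of a Gamma(a, b) with a ≥ 1 (shape–rate) is (a−1)/b = 26/10 ≈ 2.600.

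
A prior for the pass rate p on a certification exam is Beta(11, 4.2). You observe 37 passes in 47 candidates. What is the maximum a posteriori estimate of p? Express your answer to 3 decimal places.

Prior: Beta(11, 4.2).
Data: 37 successes in 47 trials. The binomial likelihood contributes p^37(1−p)^10, so the posterior is Beta(11+37, 4.2+10) = Beta(48, 14.2).
For Beta(a, b) with a, b > 1 the mode is (a−1)/(a+b−2) = 47/60.2 ≈ 0.781.

p̂_MAP = 0.781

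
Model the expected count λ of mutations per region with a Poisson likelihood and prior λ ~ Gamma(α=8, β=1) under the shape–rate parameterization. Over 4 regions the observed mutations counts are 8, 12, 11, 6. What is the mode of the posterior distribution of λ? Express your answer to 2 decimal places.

λ̂_MAP = 8.80

Σxᵢ = 8+12+11+6 = 37, with n = 4.
Posterior ∝ λ^7e^(−1λ) · λ^37e^(−4λ) = λ^44e^(−5λ), i.e. Gamma(shape=45, rate=5).
The mode of a Gamma(a, b) with a ≥ 1 (shape–rate) is (a−1)/b = 44/5 ≈ 8.80.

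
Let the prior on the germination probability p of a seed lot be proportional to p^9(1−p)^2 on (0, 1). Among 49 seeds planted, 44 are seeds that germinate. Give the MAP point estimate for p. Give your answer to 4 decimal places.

The prior density ∝ p^9(1−p)^2 is the kernel of Beta(10, 3).
Data: 44 successes in 49 trials. The binomial likelihood contributes p^44(1−p)^5, so the posterior is Beta(10+44, 3+5) = Beta(54, 8).
For Beta(a, b) with a, b > 1 the mode is (a−1)/(a+b−2) = 53/60 ≈ 0.8833.

p̂_MAP = 0.8833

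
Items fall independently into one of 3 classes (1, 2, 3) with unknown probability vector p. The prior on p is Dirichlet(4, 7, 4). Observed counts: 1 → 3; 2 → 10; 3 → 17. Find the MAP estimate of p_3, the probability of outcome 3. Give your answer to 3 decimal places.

MAP estimate: 0.476

The posterior is Dirichlet(αᵢ + nᵢ) = Dirichlet(7, 17, 21).
For a Dirichlet(a₁,…,a_K) with all aᵢ > 1, the mode has j-th component (aⱼ − 1)/(Σaᵢ − K).
Here Σaᵢ = 45 and K = 3, so p_3 = (21 − 1)/(45 − 3) = 20/42 ≈ 0.476.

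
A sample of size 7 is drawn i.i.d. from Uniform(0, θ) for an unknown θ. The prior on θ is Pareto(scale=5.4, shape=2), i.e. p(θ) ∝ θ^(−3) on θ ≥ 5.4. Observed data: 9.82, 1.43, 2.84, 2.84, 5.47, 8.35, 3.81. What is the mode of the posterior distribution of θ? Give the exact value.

θ̂_MAP = 9.82

The Uniform(0, θ) likelihood is θ^(−n) for θ ≥ max(xᵢ), zero otherwise. Here max(xᵢ) = 9.82.
Posterior ∝ θ^(−3) · θ^(−7) = θ^(−10) on θ ≥ max(5.4, 9.82) = 9.82.
This density is strictly decreasing in θ, so the posterior mode lies at the lower boundary of the support.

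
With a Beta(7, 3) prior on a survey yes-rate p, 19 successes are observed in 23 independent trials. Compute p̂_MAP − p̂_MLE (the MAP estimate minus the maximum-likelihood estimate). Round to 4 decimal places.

MAP − MLE = -0.0196

Posterior is Beta(26, 7); MAP = (26−1)/(33−2) = 25/31 ≈ 0.80645.
MLE ignores the prior: p̂_MLE = k/n = 19/23 ≈ 0.82609.
Difference = 25/31 − 19/23 = -14/713 ≈ -0.0196.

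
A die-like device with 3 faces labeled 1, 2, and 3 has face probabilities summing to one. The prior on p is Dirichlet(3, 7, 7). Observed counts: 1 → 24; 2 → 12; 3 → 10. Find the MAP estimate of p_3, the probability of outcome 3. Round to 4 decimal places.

MAP estimate: 0.2667

The posterior is Dirichlet(αᵢ + nᵢ) = Dirichlet(27, 19, 17).
For a Dirichlet(a₁,…,a_K) with all aᵢ > 1, the mode has j-th component (aⱼ − 1)/(Σaᵢ − K).
Here Σaᵢ = 63 and K = 3, so p_3 = (17 − 1)/(63 − 3) = 16/60 ≈ 0.2667.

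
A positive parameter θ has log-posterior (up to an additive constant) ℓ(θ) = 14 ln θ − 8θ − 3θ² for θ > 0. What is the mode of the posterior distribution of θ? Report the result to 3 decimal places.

θ̂_MAP = 1.000

ℓ'(θ) = 14/θ − 8 − 6θ. Setting this to zero and multiplying by θ: 6θ² + 8θ − 14 = 0.
θ = (−8 + √(8² + 4·6·14)) / (2·6) = (−8 + √400) / 12 = (−8 + 20)/12 = 1.
ℓ''(θ) = −14/θ² − 6 < 0, confirming a maximum.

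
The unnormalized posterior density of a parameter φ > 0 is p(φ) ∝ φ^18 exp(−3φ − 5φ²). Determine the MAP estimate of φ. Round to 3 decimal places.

ℓ'(φ) = 18/φ − 3 − 10φ. Setting this to zero and multiplying by φ: 10φ² + 3φ − 18 = 0.
φ = (−3 + √(3² + 4·10·18)) / (2·10) = (−3 + √729) / 20 = (−3 + 27)/20 = 6/5.
ℓ''(φ) = −18/φ² − 10 < 0, confirming a maximum.

φ̂_MAP = 1.200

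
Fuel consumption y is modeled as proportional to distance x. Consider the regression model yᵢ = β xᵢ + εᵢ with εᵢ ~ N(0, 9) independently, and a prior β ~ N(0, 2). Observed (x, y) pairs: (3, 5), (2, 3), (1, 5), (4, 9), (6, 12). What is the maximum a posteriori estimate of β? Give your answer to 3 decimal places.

β̂_MAP = 1.901

log p(β | y) = −Σ(yᵢ − βxᵢ)²/(2·9) − β²/(2·2) + const.
Setting the derivative to zero: Σxᵢ(yᵢ − βxᵢ)/9 − β/2 = 0, so β = Σxᵢyᵢ / (Σxᵢ² + σ²/τ²).
Σxᵢyᵢ = 3·5 + 2·3 + 1·5 + 4·9 + 6·12 = 134; Σxᵢ² = 66; σ²/τ² = 4.5.
β̂_MAP = 134 / (66 + 4.5) = 134/70.5 ≈ 1.901.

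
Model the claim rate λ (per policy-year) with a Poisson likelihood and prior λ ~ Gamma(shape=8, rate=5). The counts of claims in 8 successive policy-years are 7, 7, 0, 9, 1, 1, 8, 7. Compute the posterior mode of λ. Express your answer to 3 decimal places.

Σxᵢ = 7+7+0+9+1+1+8+7 = 40, with n = 8.
Posterior ∝ λ^7e^(−5λ) · λ^40e^(−8λ) = λ^47e^(−13λ), i.e. Gamma(shape=48, rate=13).
The mode of a Gamma(a, b) with a ≥ 1 (shape–rate) is (a−1)/b = 47/13 ≈ 3.615.

λ̂_MAP = 3.615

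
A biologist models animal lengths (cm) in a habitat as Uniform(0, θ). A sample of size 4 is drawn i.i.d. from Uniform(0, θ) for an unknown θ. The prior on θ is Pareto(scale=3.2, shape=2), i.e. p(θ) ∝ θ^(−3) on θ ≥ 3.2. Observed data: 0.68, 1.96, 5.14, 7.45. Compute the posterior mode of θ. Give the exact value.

θ̂_MAP = 7.45

The Uniform(0, θ) likelihood is θ^(−n) for θ ≥ max(xᵢ), zero otherwise. Here max(xᵢ) = 7.45.
Posterior ∝ θ^(−3) · θ^(−4) = θ^(−7) on θ ≥ max(3.2, 7.45) = 7.45.
This density is strictly decreasing in θ, so the posterior mode lies at the lower boundary of the support.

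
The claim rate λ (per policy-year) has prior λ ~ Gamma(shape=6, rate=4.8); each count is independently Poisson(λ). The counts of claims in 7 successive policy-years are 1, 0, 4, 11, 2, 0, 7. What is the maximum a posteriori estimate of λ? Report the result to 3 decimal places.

Σxᵢ = 1+0+4+11+2+0+7 = 25, with n = 7.
Posterior ∝ λ^5e^(−4.8λ) · λ^25e^(−7λ) = λ^30e^(−11.8λ), i.e. Gamma(shape=31, rate=11.8).
The mode of a Gamma(a, b) with a ≥ 1 (shape–rate) is (a−1)/b = 30/11.8 ≈ 2.542.

λ̂_MAP = 2.542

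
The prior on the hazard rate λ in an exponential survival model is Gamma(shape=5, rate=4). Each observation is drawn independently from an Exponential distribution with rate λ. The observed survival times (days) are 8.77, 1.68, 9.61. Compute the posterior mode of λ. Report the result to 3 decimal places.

λ̂_MAP = 0.291

The Exponential(rate=λ) likelihood is ∝ λ^n e^(−λΣtᵢ). Here n = 3 and Σtᵢ = 8.77 + 1.68 + 9.61 = 20.06.
Posterior ∝ λ^4e^(−4λ) · λ^3e^(−20.06λ) = λ^7e^(−24.06λ), i.e. Gamma(8, 24.06).
Mode = (a−1)/b = 7/24.06 ≈ 0.291.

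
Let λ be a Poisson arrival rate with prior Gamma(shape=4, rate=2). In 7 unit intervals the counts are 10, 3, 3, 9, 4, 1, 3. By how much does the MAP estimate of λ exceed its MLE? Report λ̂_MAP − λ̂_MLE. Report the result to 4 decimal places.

Σxᵢ = 33. Posterior is Gamma(37, 9); MAP = (37−1)/9 = 36/9 ≈ 4.00000.
MLE = x̄ = 33/7 ≈ 4.71429.
Difference = 36/9 − 33/7 = -5/7 ≈ -0.7143.

MAP − MLE = -0.7143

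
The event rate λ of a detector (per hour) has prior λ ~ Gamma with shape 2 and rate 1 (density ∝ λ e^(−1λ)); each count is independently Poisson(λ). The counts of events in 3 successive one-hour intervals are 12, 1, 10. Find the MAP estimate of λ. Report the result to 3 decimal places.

Σxᵢ = 12+1+10 = 23, with n = 3.
Posterior ∝ λe^(−1λ) · λ^23e^(−3λ) = λ^24e^(−4λ), i.e. Gamma(shape=25, rate=4).
The mode of a Gamma(a, b) with a ≥ 1 (shape–rate) is (a−1)/b = 24/4 ≈ 6.000.

λ̂_MAP = 6.000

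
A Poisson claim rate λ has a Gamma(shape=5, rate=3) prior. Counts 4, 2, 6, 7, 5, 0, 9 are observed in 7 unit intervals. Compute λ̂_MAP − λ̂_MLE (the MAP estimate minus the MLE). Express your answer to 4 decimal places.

Σxᵢ = 33. Posterior is Gamma(38, 10); MAP = (38−1)/10 = 37/10 ≈ 3.70000.
MLE = x̄ = 33/7 ≈ 4.71429.
Difference = 37/10 − 33/7 = -71/70 ≈ -1.0143.

MAP − MLE = -1.0143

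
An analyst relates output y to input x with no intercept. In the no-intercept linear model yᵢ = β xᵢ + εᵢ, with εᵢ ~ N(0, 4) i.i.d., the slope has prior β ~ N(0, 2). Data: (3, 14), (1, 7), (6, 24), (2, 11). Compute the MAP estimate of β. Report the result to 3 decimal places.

β̂_MAP = 4.135

log p(β | y) = −Σ(yᵢ − βxᵢ)²/(2·4) − β²/(2·2) + const.
Setting the derivative to zero: Σxᵢ(yᵢ − βxᵢ)/4 − β/2 = 0, so β = Σxᵢyᵢ / (Σxᵢ² + σ²/τ²).
Σxᵢyᵢ = 3·14 + 1·7 + 6·24 + 2·11 = 215; Σxᵢ² = 50; σ²/τ² = 2.
β̂_MAP = 215 / (50 + 2) = 215/52 ≈ 4.135.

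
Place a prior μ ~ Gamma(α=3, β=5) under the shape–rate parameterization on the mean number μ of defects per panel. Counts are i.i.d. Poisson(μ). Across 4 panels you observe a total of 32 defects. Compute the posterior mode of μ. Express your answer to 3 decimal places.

μ̂_MAP = 3.778

Σxᵢ = 32, n = 4.
Posterior ∝ μ^2e^(−5μ) · μ^32e^(−4μ) = μ^34e^(−9μ), i.e. Gamma(shape=35, rate=9).
The mode of a Gamma(a, b) with a ≥ 1 (shape–rate) is (a−1)/b = 34/9 ≈ 3.778.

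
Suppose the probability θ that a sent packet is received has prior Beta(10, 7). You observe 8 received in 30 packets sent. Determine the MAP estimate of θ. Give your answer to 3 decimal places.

Prior: Beta(10, 7).
Data: 8 successes in 30 trials. The binomial likelihood contributes θ^8(1−θ)^22, so the posterior is Beta(10+8, 7+22) = Beta(18, 29).
For Beta(a, b) with a, b > 1 the mode is (a−1)/(a+b−2) = 17/45 ≈ 0.378.

θ̂_MAP = 0.378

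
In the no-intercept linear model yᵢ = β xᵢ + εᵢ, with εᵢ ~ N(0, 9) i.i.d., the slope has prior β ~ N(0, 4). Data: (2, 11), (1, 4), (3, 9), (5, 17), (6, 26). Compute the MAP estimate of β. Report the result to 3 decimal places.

log p(β | y) = −Σ(yᵢ − βxᵢ)²/(2·9) − β²/(2·4) + const.
Setting the derivative to zero: Σxᵢ(yᵢ − βxᵢ)/9 − β/4 = 0, so β = Σxᵢyᵢ / (Σxᵢ² + σ²/τ²).
Σxᵢyᵢ = 2·11 + 1·4 + 3·9 + 5·17 + 6·26 = 294; Σxᵢ² = 75; σ²/τ² = 2.25.
β̂_MAP = 294 / (75 + 2.25) = 294/77.25 ≈ 3.806.

β̂_MAP = 3.806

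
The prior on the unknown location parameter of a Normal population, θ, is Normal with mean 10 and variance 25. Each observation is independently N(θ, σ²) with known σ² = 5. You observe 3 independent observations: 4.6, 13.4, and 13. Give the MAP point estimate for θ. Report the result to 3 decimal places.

θ̂_MAP = 10.313

n = 3; x̄ = (4.6 + 13.4 + 13)/3 = 31/3 = 31/3 ≈ 10.3333.
For a Normal prior and Normal likelihood with known variance, the posterior is Normal; its mode equals its mean, the precision-weighted average.
Prior precision 1/σ₀² = 1/25 = 0.04; data precision n/σ² = 3/5 = 0.6.
θ̂ = (0.04·10 + 0.6·(31/3)) / (0.04 + 0.6) = 6.6/0.64 = 10.3125 ≈ 10.313.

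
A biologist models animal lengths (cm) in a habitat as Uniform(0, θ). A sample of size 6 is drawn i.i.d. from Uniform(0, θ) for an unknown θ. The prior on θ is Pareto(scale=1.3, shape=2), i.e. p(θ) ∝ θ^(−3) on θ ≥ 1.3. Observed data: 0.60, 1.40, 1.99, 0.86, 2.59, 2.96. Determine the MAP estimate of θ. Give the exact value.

The Uniform(0, θ) likelihood is θ^(−n) for θ ≥ max(xᵢ), zero otherwise. Here max(xᵢ) = 2.96.
Posterior ∝ θ^(−3) · θ^(−6) = θ^(−9) on θ ≥ max(1.3, 2.96) = 2.96.
This density is strictly decreasing in θ, so the posterior mode lies at the lower boundary of the support.

θ̂_MAP = 2.96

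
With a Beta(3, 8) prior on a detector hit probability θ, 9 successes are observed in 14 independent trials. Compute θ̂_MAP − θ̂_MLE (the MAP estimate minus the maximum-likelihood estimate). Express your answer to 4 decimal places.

Posterior is Beta(12, 13); MAP = (12−1)/(25−2) = 11/23 ≈ 0.47826.
MLE ignores the prior: θ̂_MLE = k/n = 9/14 ≈ 0.64286.
Difference = 11/23 − 9/14 = -53/322 ≈ -0.1646.

MAP − MLE = -0.1646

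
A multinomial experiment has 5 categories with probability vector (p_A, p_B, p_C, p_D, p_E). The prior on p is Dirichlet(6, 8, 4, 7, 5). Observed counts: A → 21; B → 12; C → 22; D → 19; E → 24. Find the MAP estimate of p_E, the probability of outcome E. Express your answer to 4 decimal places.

MAP estimate of p_E = 0.2276

The posterior is Dirichlet(αᵢ + nᵢ) = Dirichlet(27, 20, 26, 26, 29).
For a Dirichlet(a₁,…,a_K) with all aᵢ > 1, the mode has j-th component (aⱼ − 1)/(Σaᵢ − K).
Here Σaᵢ = 128 and K = 5, so p_E = (29 − 1)/(128 − 5) = 28/123 ≈ 0.2276.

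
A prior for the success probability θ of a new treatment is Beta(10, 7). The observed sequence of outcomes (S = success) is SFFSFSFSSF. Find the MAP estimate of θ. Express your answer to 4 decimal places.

θ̂_MAP = 0.5600

Prior: Beta(10, 7).
Data: 5 successes in 10 trials (from the sequence). The binomial likelihood contributes θ^5(1−θ)^5, so the posterior is Beta(10+5, 7+5) = Beta(15, 12).
For Beta(a, b) with a, b > 1 the mode is (a−1)/(a+b−2) = 14/25 ≈ 0.5600.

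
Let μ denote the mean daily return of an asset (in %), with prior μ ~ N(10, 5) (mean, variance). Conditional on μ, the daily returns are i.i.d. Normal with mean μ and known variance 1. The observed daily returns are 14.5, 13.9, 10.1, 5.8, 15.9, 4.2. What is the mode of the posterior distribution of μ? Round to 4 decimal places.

n = 6; x̄ = (14.5 + 13.9 + 10.1 + 5.8 + 15.9 + 4.2)/6 = 64.4/6 = 161/15 ≈ 10.7333.
For a Normal prior and Normal likelihood with known variance, the posterior is Normal; its mode equals its mean, the precision-weighted average.
Prior precision 1/σ₀² = 1/5 = 0.2; data precision n/σ² = 6/1 = 6.
μ̂ = (0.2·10 + 6·(161/15)) / (0.2 + 6) = 66.4/6.2 = 332/31 ≈ 10.7097.

μ̂_MAP = 10.7097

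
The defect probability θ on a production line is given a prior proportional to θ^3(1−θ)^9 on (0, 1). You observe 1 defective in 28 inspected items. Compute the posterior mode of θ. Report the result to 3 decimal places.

The prior density ∝ θ^3(1−θ)^9 is the kernel of Beta(4, 10).
Data: 1 success in 28 trials. The binomial likelihood contributes θ(1−θ)^27, so the posterior is Beta(4+1, 10+27) = Beta(5, 37).
For Beta(a, b) with a, b > 1 the mode is (a−1)/(a+b−2) = 4/40 ≈ 0.100.

θ̂_MAP = 0.100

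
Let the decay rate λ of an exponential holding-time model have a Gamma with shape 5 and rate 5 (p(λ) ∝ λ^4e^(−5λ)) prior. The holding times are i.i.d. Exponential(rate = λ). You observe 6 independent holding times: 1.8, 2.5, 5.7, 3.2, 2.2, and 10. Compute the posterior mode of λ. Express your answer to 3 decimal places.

The Exponential(rate=λ) likelihood is ∝ λ^n e^(−λΣtᵢ). Here n = 6 and Σtᵢ = 1.8 + 2.5 + 5.7 + 3.2 + 2.2 + 10 = 25.4.
Posterior ∝ λ^4e^(−5λ) · λ^6e^(−25.4λ) = λ^10e^(−30.4λ), i.e. Gamma(11, 30.4).
Mode = (a−1)/b = 10/30.4 ≈ 0.329.

λ̂_MAP = 0.329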